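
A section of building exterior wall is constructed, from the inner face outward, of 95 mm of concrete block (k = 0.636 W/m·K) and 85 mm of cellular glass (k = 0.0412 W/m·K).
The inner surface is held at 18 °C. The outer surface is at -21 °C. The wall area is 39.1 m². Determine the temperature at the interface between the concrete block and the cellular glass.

T ≈ 15.4 °C

Model the wall as resistances in series:
R_concrete block = L/(kA) = 0.095/(0.636×39.1) = 0.00382 K/W
R_cellular glass = L/(kA) = 0.085/(0.0412×39.1) = 0.05276 K/W
R_total = 0.05659 K/W;  Q = ΔT/R_total = 39/0.05659 = 689.2 W
T_interface = T_inner − Q·ΣR(inner→interface) = 18 − 689×0.00382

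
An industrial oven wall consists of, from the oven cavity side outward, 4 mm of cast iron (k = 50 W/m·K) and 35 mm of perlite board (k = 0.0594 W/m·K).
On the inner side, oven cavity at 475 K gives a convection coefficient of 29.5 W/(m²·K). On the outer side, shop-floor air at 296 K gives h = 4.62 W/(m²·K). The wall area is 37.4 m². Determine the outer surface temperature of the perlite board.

T ≈ 342 K

Using the resistance-network approach (series):
R_inner film = 1/(h_i·A) = 1/(29.5×37.4) = 9.064×10^-4 K/W
R_cast iron = L/(kA) = 0.004/(50×37.4) = 2.139×10^-6 K/W
R_perlite board = L/(kA) = 0.035/(0.0594×37.4) = 0.01575 K/W
R_outer film = 1/(h_o·A) = 1/(4.62×37.4) = 0.005787 K/W
R_total = 0.02245 K/W;  Q = ΔT/R_total = 179/0.02245 = 7973 W
T_interface = T_inner − Q·ΣR(inner→interface) = 475 − 7970×0.01666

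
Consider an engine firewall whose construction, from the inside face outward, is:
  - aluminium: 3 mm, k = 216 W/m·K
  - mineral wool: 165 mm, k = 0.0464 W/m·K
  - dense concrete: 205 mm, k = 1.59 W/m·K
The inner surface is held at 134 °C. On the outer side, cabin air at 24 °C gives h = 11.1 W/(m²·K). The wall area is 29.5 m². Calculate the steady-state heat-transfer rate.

Q ≈ 860 W

Treating each layer as a thermal resistance in series:
R_aluminium = L/(kA) = 0.003/(216×29.5) = 4.708×10^-7 K/W
R_mineral wool = L/(kA) = 0.165/(0.0464×29.5) = 0.1205 K/W
R_dense concrete = L/(kA) = 0.205/(1.59×29.5) = 0.004371 K/W
R_outer film = 1/(h_o·A) = 1/(11.1×29.5) = 0.003054 K/W
R_total = 0.128 K/W
Q = ΔT / R_total = 110 / 0.128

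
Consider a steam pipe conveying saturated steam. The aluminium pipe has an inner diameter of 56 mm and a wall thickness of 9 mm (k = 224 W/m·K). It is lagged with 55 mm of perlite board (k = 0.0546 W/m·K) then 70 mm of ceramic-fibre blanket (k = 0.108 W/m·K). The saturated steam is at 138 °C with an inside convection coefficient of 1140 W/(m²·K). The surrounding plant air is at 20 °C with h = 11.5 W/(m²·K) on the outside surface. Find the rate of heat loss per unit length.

Cylindrical conduction, so R = ln(r₂/r₁)/(2πkL) per layer, in series:
R_inner film = 1/(h_i·2πr₁L) = 1/(1140×2π×0.028×1) = 0.004986 K/W
R_aluminium pipe wall = ln(37/28)/(2π×224×1) = 1.98×10^-4 K/W
R_perlite board = ln(92/37)/(2π×0.0546×1) = 2.655 K/W
R_ceramic-fibre blanket = ln(162/92)/(2π×0.108×1) = 0.8338 K/W
R_outer film = 1/(h_o·2πr_oL) = 1/(11.5×2π×0.162×1) = 0.08543 K/W
R_total = 3.58 K/W
Q = ΔT/R_total = 118/3.58

q′ ≈ 33 W/m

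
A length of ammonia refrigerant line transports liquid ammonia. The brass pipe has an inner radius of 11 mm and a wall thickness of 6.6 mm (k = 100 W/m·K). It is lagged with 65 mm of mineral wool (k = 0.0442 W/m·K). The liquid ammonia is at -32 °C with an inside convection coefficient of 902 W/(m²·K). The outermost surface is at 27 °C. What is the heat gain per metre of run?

For a radial system each layer contributes R = ln(r_out/r_in)/(2πkL); films add R = 1/(hA).
R_inner film = 1/(h_i·2πr₁L) = 1/(902×2π×0.011×1) = 0.01604 K/W
R_brass pipe wall = ln(17.6/11)/(2π×100×1) = 7.48×10^-4 K/W
R_mineral wool = ln(82.6/17.6)/(2π×0.0442×1) = 5.567 K/W
R_total = 5.584 K/W
Q = ΔT/R_total = 59/5.584

q′ ≈ 10.6 W/m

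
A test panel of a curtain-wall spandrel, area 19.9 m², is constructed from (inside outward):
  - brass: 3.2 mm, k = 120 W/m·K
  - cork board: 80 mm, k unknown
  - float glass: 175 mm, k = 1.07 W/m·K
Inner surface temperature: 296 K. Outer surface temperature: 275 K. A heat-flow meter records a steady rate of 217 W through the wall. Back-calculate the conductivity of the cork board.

k ≈ 0.0454 W/(m·K)

Model the wall as resistances in series:
R_brass = L/(kA) = 0.0032/(120×19.9) = 1.34×10^-6 K/W
R_float glass = L/(kA) = 0.175/(1.07×19.9) = 0.008219 K/W
Sum of known resistances R_other = 0.00822 K/W
Total R = ΔT/Q = 21/217 = 0.09677 K/W
R_cork board = R_total − R_other = 0.08855 K/W
k = L/(R·A) = 0.08/(0.08855×19.9)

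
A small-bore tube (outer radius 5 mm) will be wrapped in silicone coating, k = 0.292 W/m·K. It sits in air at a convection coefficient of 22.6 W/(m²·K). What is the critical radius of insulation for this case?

For a cylinder r_cr = k/h = 0.292/22.6
r_cr = 12.9 mm; since the bare radius (5 mm) is below r_cr, adding a thin layer of insulation will *increase* heat loss.

r_cr ≈ 12.9 mm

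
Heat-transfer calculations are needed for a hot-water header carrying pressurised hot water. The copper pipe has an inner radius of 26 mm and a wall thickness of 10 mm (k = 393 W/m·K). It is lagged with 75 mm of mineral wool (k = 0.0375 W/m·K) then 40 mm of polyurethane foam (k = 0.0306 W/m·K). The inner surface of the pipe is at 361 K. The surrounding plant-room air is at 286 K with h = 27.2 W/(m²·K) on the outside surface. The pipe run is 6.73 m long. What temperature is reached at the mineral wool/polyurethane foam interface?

Treating each annulus and film as a series resistance:
R_copper pipe wall = ln(36/26)/(2π×393×6.73) = 1.958×10^-5 K/W
R_mineral wool = ln(111/36)/(2π×0.0375×6.73) = 0.7101 K/W
R_polyurethane foam = ln(151/111)/(2π×0.0306×6.73) = 0.2378 K/W
R_outer film = 1/(h_o·2πr_oL) = 1/(27.2×2π×0.151×6.73) = 0.005758 K/W
R_total = 0.9537 K/W
Q = ΔT/R_total = 75/0.9537
Q = 78.6 W
T_interface = T_inner − Q·ΣR(inner→interface) = 361 − 78.6×0.7101

T ≈ 305 K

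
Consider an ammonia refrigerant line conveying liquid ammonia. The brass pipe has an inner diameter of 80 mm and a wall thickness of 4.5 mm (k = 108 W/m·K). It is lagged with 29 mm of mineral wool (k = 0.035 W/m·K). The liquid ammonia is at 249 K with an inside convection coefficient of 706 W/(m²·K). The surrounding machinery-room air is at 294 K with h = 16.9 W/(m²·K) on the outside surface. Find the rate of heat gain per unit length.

Per-layer cylindrical resistances, series-summed:
R_inner film = 1/(h_i·2πr₁L) = 1/(706×2π×0.04×1) = 0.005636 K/W
R_brass pipe wall = ln(44.5/40)/(2π×108×1) = 1.571×10^-4 K/W
R_mineral wool = ln(73.5/44.5)/(2π×0.035×1) = 2.282 K/W
R_outer film = 1/(h_o·2πr_oL) = 1/(16.9×2π×0.0735×1) = 0.1281 K/W
R_total = 2.416 K/W
Q = ΔT/R_total = 45/2.416

q′ ≈ 18.6 W/m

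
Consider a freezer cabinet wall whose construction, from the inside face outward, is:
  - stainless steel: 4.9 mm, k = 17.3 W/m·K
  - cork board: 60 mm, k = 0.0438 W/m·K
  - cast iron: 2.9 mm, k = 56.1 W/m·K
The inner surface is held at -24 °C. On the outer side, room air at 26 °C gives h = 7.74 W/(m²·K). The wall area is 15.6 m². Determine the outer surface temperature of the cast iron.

Using the resistance-network approach (series):
R_stainless steel = L/(kA) = 0.0049/(17.3×15.6) = 1.816×10^-5 K/W
R_cork board = L/(kA) = 0.06/(0.0438×15.6) = 0.08781 K/W
R_cast iron = L/(kA) = 0.0029/(56.1×15.6) = 3.314×10^-6 K/W
R_outer film = 1/(h_o·A) = 1/(7.74×15.6) = 0.008282 K/W
R_total = 0.09612 K/W;  Q = ΔT/R_total = 50/0.09612 = 520.2 W
T_interface = T_inner + Q·ΣR(inner→interface) = -24 + 520×0.08783

T ≈ 21.7 °C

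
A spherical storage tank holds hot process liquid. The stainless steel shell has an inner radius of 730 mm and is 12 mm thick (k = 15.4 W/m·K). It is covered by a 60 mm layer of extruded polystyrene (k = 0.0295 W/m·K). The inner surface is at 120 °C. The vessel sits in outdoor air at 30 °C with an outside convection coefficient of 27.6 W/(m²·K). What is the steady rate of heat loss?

Radial (spherical) resistances in series:
R_stainless steel shell = (1/0.73 − 1/0.742)/(4π×15.4) = 1.145×10^-4 K/W
R_extruded polystyrene = (1/0.742 − 1/0.802)/(4π×0.0295) = 0.272 K/W
R_outer film = 1/(h·4πr_o²) = 1/(27.6×4π×0.802²) = 0.004483 K/W
R_total = 0.2766 K/W
Q = ΔT/R_total = 90/0.2766

Q ≈ 325 W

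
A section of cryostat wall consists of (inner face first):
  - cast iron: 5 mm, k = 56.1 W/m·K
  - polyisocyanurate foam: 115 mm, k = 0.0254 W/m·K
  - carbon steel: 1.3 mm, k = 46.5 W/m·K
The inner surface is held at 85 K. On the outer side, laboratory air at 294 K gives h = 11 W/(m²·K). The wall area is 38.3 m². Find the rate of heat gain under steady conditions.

Q ≈ 1730 W

Treating each layer as a thermal resistance in series:
R_cast iron = L/(kA) = 0.005/(56.1×38.3) = 2.327×10^-6 K/W
R_polyisocyanurate foam = L/(kA) = 0.115/(0.0254×38.3) = 0.1182 K/W
R_carbon steel = L/(kA) = 0.0013/(46.5×38.3) = 7.299×10^-7 K/W
R_outer film = 1/(h_o·A) = 1/(11×38.3) = 0.002374 K/W
R_total = 0.1206 K/W
Q = ΔT / R_total = 209 / 0.1206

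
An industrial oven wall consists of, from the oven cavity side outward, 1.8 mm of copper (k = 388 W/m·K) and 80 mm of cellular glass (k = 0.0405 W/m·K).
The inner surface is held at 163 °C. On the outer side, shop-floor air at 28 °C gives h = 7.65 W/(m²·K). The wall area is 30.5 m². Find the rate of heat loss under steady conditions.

Treating each layer as a thermal resistance in series:
R_copper = L/(kA) = 0.0018/(388×30.5) = 1.521×10^-7 K/W
R_cellular glass = L/(kA) = 0.08/(0.0405×30.5) = 0.06476 K/W
R_outer film = 1/(h_o·A) = 1/(7.65×30.5) = 0.004286 K/W
R_total = 0.06905 K/W
Q = ΔT / R_total = 135 / 0.06905

Q ≈ 1960 W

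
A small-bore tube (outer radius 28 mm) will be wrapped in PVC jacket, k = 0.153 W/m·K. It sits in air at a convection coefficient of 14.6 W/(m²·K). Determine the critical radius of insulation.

r_cr ≈ 10.5 mm

For a cylinder r_cr = k/h = 0.153/14.6
r_cr = 10.5 mm; since the bare radius (28 mm) is above r_cr, any added insulation will reduce heat loss.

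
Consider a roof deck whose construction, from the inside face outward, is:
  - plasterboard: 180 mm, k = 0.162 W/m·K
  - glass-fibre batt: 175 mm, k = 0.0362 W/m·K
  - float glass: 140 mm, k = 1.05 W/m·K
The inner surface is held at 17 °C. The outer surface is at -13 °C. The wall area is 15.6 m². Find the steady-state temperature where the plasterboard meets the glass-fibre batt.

Using the resistance-network approach (series):
R_plasterboard = L/(kA) = 0.18/(0.162×15.6) = 0.07123 K/W
R_glass-fibre batt = L/(kA) = 0.175/(0.0362×15.6) = 0.3099 K/W
R_float glass = L/(kA) = 0.14/(1.05×15.6) = 0.008547 K/W
R_total = 0.3897 K/W;  Q = ΔT/R_total = 30/0.3897 = 76.99 W
T_interface = T_inner − Q·ΣR(inner→interface) = 17 − 77×0.07123

T ≈ 11.5 °C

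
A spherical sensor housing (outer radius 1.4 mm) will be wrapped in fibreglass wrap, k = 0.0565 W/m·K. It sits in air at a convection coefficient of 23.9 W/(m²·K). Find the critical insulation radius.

For a sphere r_cr = 2k/h = 2×0.0565/23.9
r_cr = 4.73 mm; since the bare radius (1.4 mm) is below r_cr, adding a thin layer of insulation will *increase* heat loss.

r_cr ≈ 4.73 mm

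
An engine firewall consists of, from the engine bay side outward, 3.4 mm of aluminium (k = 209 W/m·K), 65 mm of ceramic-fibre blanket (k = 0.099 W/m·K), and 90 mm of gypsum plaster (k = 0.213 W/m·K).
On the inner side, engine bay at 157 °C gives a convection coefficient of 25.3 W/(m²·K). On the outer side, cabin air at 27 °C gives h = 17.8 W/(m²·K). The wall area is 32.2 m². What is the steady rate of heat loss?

Q ≈ 3560 W

Thermal resistances in series:
R_inner film = 1/(h_i·A) = 1/(25.3×32.2) = 0.001228 K/W
R_aluminium = L/(kA) = 0.0034/(209×32.2) = 5.052×10^-7 K/W
R_ceramic-fibre blanket = L/(kA) = 0.065/(0.099×32.2) = 0.02039 K/W
R_gypsum plaster = L/(kA) = 0.09/(0.213×32.2) = 0.01312 K/W
R_outer film = 1/(h_o·A) = 1/(17.8×32.2) = 0.001745 K/W
R_total = 0.03649 K/W
Q = ΔT / R_total = 130 / 0.03649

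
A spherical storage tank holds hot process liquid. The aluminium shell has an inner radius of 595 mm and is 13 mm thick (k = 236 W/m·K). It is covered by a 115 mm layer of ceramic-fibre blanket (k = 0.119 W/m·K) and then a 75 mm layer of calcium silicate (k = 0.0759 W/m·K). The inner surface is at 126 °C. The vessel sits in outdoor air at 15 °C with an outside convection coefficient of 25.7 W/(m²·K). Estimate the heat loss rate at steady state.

Q ≈ 351 W

Radial (spherical) resistances in series:
R_aluminium shell = (1/0.595 − 1/0.608)/(4π×236) = 1.212×10^-5 K/W
R_ceramic-fibre blanket = (1/0.608 − 1/0.723)/(4π×0.119) = 0.1749 K/W
R_calcium silicate = (1/0.723 − 1/0.798)/(4π×0.0759) = 0.1363 K/W
R_outer film = 1/(h·4πr_o²) = 1/(25.7×4π×0.798²) = 0.004862 K/W
R_total = 0.3161 K/W
Q = ΔT/R_total = 111/0.3161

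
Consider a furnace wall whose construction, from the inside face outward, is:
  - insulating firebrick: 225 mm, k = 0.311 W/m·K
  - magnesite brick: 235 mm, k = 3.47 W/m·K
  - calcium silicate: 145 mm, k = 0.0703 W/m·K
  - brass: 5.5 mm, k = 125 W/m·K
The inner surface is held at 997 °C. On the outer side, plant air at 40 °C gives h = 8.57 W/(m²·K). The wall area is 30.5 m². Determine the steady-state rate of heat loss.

Model the wall as resistances in series:
R_insulating firebrick = L/(kA) = 0.225/(0.311×30.5) = 0.02372 K/W
R_magnesite brick = L/(kA) = 0.235/(3.47×30.5) = 0.00222 K/W
R_calcium silicate = L/(kA) = 0.145/(0.0703×30.5) = 0.06763 K/W
R_brass = L/(kA) = 0.0055/(125×30.5) = 1.443×10^-6 K/W
R_outer film = 1/(h_o·A) = 1/(8.57×30.5) = 0.003826 K/W
R_total = 0.09739 K/W
Q = ΔT / R_total = 957 / 0.09739

Q ≈ 9830 W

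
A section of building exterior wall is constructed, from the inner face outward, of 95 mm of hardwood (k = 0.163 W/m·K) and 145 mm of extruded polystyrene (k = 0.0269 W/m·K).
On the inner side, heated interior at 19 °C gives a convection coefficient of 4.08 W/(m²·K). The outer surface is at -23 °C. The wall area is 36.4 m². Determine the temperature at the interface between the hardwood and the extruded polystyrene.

Series thermal resistances:
R_inner film = 1/(h_i·A) = 1/(4.08×36.4) = 0.006733 K/W
R_hardwood = L/(kA) = 0.095/(0.163×36.4) = 0.01601 K/W
R_extruded polystyrene = L/(kA) = 0.145/(0.0269×36.4) = 0.1481 K/W
R_total = 0.1708 K/W;  Q = ΔT/R_total = 42/0.1708 = 245.9 W
T_interface = T_inner − Q·ΣR(inner→interface) = 19 − 246×0.02275

T ≈ 13.4 °C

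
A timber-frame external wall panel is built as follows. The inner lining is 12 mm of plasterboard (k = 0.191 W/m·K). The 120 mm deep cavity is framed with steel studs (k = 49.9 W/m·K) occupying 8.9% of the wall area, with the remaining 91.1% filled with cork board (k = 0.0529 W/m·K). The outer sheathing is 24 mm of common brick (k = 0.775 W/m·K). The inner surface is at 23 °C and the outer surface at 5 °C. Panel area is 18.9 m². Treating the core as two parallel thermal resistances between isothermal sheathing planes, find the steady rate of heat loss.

Sheathing layers in series; stud and cavity paths in parallel between them.
R_inner = 0.012/(0.191×18.9) = 0.003324 K/W
R_stud  = 0.12/(49.9×0.089×18.9) = 0.00143 K/W
R_cav   = 0.12/(0.0529×0.911×18.9) = 0.1317 K/W
1/R_core = 1/R_stud + 1/R_cav → R_core = 0.001414 K/W
R_outer = 0.024/(0.775×18.9) = 0.001639 K/W
R_total = 0.006377 K/W
Q = ΔT/R_total = 18/0.006377

Q ≈ 2820 W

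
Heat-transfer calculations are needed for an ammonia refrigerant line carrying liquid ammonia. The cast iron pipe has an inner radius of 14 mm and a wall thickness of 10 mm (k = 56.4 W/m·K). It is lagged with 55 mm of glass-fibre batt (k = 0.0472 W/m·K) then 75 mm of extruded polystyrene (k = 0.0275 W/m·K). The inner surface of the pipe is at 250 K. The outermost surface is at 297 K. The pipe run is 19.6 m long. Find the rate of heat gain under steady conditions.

Cylindrical conduction, so R = ln(r₂/r₁)/(2πkL) per layer, in series:
R_cast iron pipe wall = ln(24/14)/(2π×56.4×19.6) = 7.76×10^-5 K/W
R_glass-fibre batt = ln(79/24)/(2π×0.0472×19.6) = 0.205 K/W
R_extruded polystyrene = ln(154/79)/(2π×0.0275×19.6) = 0.1971 K/W
R_total = 0.4021 K/W
Q = ΔT/R_total = 47/0.4021

Q ≈ 117 W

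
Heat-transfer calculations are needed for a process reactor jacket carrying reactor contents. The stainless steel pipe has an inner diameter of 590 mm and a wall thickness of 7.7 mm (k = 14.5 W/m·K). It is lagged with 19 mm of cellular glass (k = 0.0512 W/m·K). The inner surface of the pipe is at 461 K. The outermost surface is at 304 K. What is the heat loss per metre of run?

Cylindrical conduction, so R = ln(r₂/r₁)/(2πkL) per layer, in series:
R_stainless steel pipe wall = ln(302.7/295)/(2π×14.5×1) = 2.828×10^-4 K/W
R_cellular glass = ln(321.7/302.7)/(2π×0.0512×1) = 0.1892 K/W
R_total = 0.1895 K/W
Q = ΔT/R_total = 157/0.1895

q′ ≈ 828 W/m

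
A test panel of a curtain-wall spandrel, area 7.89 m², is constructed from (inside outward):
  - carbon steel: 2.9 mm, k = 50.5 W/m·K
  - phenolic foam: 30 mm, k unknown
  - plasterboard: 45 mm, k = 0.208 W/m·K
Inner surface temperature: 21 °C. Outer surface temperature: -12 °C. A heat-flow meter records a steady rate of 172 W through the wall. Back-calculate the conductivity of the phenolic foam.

Treating each layer as a thermal resistance in series:
R_carbon steel = L/(kA) = 0.0029/(50.5×7.89) = 7.278×10^-6 K/W
R_plasterboard = L/(kA) = 0.045/(0.208×7.89) = 0.02742 K/W
Sum of known resistances R_other = 0.02743 K/W
Total R = ΔT/Q = 33/172 = 0.1919 K/W
R_phenolic foam = R_total − R_other = 0.1644 K/W
k = L/(R·A) = 0.03/(0.1644×7.89)

k ≈ 0.0231 W/(m·K)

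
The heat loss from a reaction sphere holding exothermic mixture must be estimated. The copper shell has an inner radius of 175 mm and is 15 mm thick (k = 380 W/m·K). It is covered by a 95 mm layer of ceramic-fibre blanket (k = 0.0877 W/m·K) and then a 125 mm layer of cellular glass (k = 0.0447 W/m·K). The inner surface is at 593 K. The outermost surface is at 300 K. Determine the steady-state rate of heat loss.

Each spherical layer contributes R = (1/r_i − 1/r_o)/(4πk):
R_copper shell = (1/0.175 − 1/0.19)/(4π×380) = 9.447×10^-5 K/W
R_ceramic-fibre blanket = (1/0.19 − 1/0.285)/(4π×0.0877) = 1.592 K/W
R_cellular glass = (1/0.285 − 1/0.41)/(4π×0.0447) = 1.904 K/W
R_total = 3.496 K/W
Q = ΔT/R_total = 293/3.496

Q ≈ 83.8 W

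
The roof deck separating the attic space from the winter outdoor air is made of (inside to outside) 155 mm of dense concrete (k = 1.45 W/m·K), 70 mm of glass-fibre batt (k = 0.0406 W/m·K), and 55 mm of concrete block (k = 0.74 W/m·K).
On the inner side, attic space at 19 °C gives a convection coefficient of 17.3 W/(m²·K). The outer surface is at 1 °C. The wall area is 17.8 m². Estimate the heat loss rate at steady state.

Q ≈ 163 W

Series thermal resistances:
R_inner film = 1/(h_i·A) = 1/(17.3×17.8) = 0.003247 K/W
R_dense concrete = L/(kA) = 0.155/(1.45×17.8) = 0.006005 K/W
R_glass-fibre batt = L/(kA) = 0.07/(0.0406×17.8) = 0.09686 K/W
R_concrete block = L/(kA) = 0.055/(0.74×17.8) = 0.004176 K/W
R_total = 0.1103 K/W
Q = ΔT / R_total = 18 / 0.1103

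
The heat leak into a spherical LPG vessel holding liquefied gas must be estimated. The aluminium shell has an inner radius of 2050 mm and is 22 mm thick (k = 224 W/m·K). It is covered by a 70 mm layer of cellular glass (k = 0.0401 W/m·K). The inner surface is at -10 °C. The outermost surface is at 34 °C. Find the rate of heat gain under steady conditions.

Q ≈ 1410 W

Spherical conduction: R = (1/r_in − 1/r_out)/(4πk) per layer; series-sum.
R_aluminium shell = (1/2.05 − 1/2.072)/(4π×224) = 1.84×10^-6 K/W
R_cellular glass = (1/2.072 − 1/2.142)/(4π×0.0401) = 0.0313 K/W
R_total = 0.0313 K/W
Q = ΔT/R_total = 44/0.0313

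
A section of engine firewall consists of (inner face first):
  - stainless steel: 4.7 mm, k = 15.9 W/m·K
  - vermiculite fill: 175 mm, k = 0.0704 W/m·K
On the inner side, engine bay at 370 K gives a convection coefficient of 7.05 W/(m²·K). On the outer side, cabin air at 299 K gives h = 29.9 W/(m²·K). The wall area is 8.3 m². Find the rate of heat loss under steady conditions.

Model the wall as resistances in series:
R_inner film = 1/(h_i·A) = 1/(7.05×8.3) = 0.01709 K/W
R_stainless steel = L/(kA) = 0.0047/(15.9×8.3) = 3.561×10^-5 K/W
R_vermiculite fill = L/(kA) = 0.175/(0.0704×8.3) = 0.2995 K/W
R_outer film = 1/(h_o·A) = 1/(29.9×8.3) = 0.004029 K/W
R_total = 0.3206 K/W
Q = ΔT / R_total = 71 / 0.3206

Q ≈ 221 W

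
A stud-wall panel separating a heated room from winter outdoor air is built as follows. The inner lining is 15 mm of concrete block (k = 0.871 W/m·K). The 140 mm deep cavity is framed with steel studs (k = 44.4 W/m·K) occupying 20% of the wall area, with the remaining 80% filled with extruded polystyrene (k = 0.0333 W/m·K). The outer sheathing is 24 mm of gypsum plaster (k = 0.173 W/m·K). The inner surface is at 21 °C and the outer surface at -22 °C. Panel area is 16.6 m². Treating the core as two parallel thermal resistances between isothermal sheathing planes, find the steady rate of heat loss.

Q ≈ 4160 W

Sheathing layers in series; stud and cavity paths in parallel between them.
R_inner = 0.015/(0.871×16.6) = 0.001037 K/W
R_stud  = 0.14/(44.4×0.2×16.6) = 9.497×10^-4 K/W
R_cav   = 0.14/(0.0333×0.8×16.6) = 0.3166 K/W
1/R_core = 1/R_stud + 1/R_cav → R_core = 9.469×10^-4 K/W
R_outer = 0.024/(0.173×16.6) = 0.008357 K/W
R_total = 0.01034 K/W
Q = ΔT/R_total = 43/0.01034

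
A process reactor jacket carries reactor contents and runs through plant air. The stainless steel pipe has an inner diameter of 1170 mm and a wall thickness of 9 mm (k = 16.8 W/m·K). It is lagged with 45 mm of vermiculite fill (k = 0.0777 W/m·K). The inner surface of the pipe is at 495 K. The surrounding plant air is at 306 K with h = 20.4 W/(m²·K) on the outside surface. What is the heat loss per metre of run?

q′ ≈ 1170 W/m

Per-layer cylindrical resistances, series-summed:
R_stainless steel pipe wall = ln(594/585)/(2π×16.8×1) = 1.446×10^-4 K/W
R_vermiculite fill = ln(639/594)/(2π×0.0777×1) = 0.1496 K/W
R_outer film = 1/(h_o·2πr_oL) = 1/(20.4×2π×0.639×1) = 0.01221 K/W
R_total = 0.1619 K/W
Q = ΔT/R_total = 189/0.1619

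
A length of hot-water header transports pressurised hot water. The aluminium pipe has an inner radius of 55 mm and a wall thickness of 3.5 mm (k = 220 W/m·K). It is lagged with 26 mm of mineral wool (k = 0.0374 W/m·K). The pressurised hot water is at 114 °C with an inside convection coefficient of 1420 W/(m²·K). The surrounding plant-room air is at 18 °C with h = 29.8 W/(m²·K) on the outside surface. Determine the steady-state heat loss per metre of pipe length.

Treating each annulus and film as a series resistance:
R_inner film = 1/(h_i·2πr₁L) = 1/(1420×2π×0.055×1) = 0.002038 K/W
R_aluminium pipe wall = ln(58.5/55)/(2π×220×1) = 4.463×10^-5 K/W
R_mineral wool = ln(84.5/58.5)/(2π×0.0374×1) = 1.565 K/W
R_outer film = 1/(h_o·2πr_oL) = 1/(29.8×2π×0.0845×1) = 0.0632 K/W
R_total = 1.63 K/W
Q = ΔT/R_total = 96/1.63

q′ ≈ 58.9 W/m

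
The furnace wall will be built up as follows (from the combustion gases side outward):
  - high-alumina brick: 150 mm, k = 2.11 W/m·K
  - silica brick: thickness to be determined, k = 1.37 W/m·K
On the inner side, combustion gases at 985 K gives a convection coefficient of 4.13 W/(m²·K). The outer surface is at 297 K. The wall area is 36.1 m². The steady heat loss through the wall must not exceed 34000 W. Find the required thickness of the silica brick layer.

L ≈ 572 mm

Model the wall as resistances in series:
R_inner film = 1/(h_i·A) = 1/(4.13×36.1) = 0.006707 K/W
R_high-alumina brick = L/(kA) = 0.15/(2.11×36.1) = 0.001969 K/W
Sum of the known resistances R_other = 0.008676 K/W
Required total resistance R_tot = ΔT/Q_allow = 688/34000 = 0.02024 K/W
R_silica brick = R_tot − R_other = 0.01156 K/W
L = R·k·A = 0.01156×1.37×36.1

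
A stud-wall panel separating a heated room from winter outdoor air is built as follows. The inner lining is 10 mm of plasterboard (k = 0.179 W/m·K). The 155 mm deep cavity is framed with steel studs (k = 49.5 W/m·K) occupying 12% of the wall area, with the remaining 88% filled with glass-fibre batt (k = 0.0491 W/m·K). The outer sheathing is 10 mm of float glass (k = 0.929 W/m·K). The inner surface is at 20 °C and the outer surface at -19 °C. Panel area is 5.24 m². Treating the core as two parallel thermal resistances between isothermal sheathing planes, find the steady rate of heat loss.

Sheathing layers in series; stud and cavity paths in parallel between them.
R_inner = 0.01/(0.179×5.24) = 0.01066 K/W
R_stud  = 0.155/(49.5×0.12×5.24) = 0.00498 K/W
R_cav   = 0.155/(0.0491×0.88×5.24) = 0.6846 K/W
1/R_core = 1/R_stud + 1/R_cav → R_core = 0.004944 K/W
R_outer = 0.01/(0.929×5.24) = 0.002054 K/W
R_total = 0.01766 K/W
Q = ΔT/R_total = 39/0.01766

Q ≈ 2210 W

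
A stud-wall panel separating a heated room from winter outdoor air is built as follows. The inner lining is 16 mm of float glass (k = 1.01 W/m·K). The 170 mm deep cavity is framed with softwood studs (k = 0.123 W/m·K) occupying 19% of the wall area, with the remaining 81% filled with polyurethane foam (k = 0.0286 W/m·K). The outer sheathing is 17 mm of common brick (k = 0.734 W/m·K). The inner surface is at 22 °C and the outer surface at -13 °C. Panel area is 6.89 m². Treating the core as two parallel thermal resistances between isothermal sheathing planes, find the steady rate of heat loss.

Sheathing layers in series; stud and cavity paths in parallel between them.
R_inner = 0.016/(1.01×6.89) = 0.002299 K/W
R_stud  = 0.17/(0.123×0.19×6.89) = 1.056 K/W
R_cav   = 0.17/(0.0286×0.81×6.89) = 1.065 K/W
1/R_core = 1/R_stud + 1/R_cav → R_core = 0.5302 K/W
R_outer = 0.017/(0.734×6.89) = 0.003362 K/W
R_total = 0.5359 K/W
Q = ΔT/R_total = 35/0.5359

Q ≈ 65.3 W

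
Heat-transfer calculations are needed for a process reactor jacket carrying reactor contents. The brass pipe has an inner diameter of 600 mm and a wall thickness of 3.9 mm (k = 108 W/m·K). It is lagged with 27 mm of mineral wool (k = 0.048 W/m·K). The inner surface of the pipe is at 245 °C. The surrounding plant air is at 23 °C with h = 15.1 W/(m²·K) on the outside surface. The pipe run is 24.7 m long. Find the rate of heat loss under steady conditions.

Q ≈ 17500 W

Radial resistances (cylindrical: R_cond = ln(r_o/r_i)/(2πkL), R_conv = 1/(h·2πrL)):
R_brass pipe wall = ln(303.9/300)/(2π×108×24.7) = 7.706×10^-7 K/W
R_mineral wool = ln(330.9/303.9)/(2π×0.048×24.7) = 0.01143 K/W
R_outer film = 1/(h_o·2πr_oL) = 1/(15.1×2π×0.3309×24.7) = 0.00129 K/W
R_total = 0.01272 K/W
Q = ΔT/R_total = 222/0.01272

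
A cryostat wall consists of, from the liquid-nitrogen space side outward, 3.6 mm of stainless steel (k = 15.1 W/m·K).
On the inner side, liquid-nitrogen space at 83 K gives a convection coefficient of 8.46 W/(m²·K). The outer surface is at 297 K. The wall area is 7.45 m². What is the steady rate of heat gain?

Q ≈ 13500 W

Model the wall as resistances in series:
R_inner film = 1/(h_i·A) = 1/(8.46×7.45) = 0.01587 K/W
R_stainless steel = L/(kA) = 0.0036/(15.1×7.45) = 3.2×10^-5 K/W
R_total = 0.0159 K/W
Q = ΔT / R_total = 214 / 0.0159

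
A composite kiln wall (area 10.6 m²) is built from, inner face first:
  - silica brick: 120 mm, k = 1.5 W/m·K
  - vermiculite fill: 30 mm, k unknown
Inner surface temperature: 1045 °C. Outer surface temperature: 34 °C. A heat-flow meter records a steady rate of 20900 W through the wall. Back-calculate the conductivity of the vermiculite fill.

Model the wall as resistances in series:
R_silica brick = L/(kA) = 0.12/(1.5×10.6) = 0.007547 K/W
Sum of known resistances R_other = 0.007547 K/W
Total R = ΔT/Q = 1011/20900 = 0.04837 K/W
R_vermiculite fill = R_total − R_other = 0.04083 K/W
k = L/(R·A) = 0.03/(0.04083×10.6)

k ≈ 0.0693 W/(m·K)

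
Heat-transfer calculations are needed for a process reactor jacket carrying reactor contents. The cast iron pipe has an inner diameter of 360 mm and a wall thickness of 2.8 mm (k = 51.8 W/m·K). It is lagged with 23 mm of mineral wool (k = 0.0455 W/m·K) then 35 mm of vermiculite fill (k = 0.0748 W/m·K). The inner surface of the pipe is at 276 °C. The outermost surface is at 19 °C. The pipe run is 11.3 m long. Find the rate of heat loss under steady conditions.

Q ≈ 3880 W

Treating each annulus and film as a series resistance:
R_cast iron pipe wall = ln(182.8/180)/(2π×51.8×11.3) = 4.197×10^-6 K/W
R_mineral wool = ln(205.8/182.8)/(2π×0.0455×11.3) = 0.03669 K/W
R_vermiculite fill = ln(240.8/205.8)/(2π×0.0748×11.3) = 0.02957 K/W
R_total = 0.06626 K/W
Q = ΔT/R_total = 257/0.06626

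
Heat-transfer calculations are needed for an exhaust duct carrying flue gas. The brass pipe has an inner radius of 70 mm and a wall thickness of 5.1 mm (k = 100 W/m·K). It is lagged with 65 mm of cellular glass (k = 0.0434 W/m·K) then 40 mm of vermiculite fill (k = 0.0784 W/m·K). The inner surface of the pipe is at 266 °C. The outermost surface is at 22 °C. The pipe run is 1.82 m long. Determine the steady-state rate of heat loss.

Q ≈ 159 W

Cylindrical conduction, so R = ln(r₂/r₁)/(2πkL) per layer, in series:
R_brass pipe wall = ln(75.1/70)/(2π×100×1.82) = 6.15×10^-5 K/W
R_cellular glass = ln(140.1/75.1)/(2π×0.0434×1.82) = 1.256 K/W
R_vermiculite fill = ln(180.1/140.1)/(2π×0.0784×1.82) = 0.2801 K/W
R_total = 1.537 K/W
Q = ΔT/R_total = 244/1.537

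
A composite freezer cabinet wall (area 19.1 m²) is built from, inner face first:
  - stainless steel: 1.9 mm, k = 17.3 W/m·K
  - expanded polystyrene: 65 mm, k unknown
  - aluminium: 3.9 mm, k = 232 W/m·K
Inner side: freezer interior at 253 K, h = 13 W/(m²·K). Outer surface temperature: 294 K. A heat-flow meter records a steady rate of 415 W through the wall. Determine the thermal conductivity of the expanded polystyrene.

k ≈ 0.0359 W/(m·K)

Using the resistance-network approach (series):
R_inner film = 1/(h_i·A) = 1/(13×19.1) = 0.004027 K/W
R_stainless steel = L/(kA) = 0.0019/(17.3×19.1) = 5.75×10^-6 K/W
R_aluminium = L/(kA) = 0.0039/(232×19.1) = 8.801×10^-7 K/W
Sum of known resistances R_other = 0.004034 K/W
Total R = ΔT/Q = 41/415 = 0.0988 K/W
R_expanded polystyrene = R_total − R_other = 0.09476 K/W
k = L/(R·A) = 0.065/(0.09476×19.1)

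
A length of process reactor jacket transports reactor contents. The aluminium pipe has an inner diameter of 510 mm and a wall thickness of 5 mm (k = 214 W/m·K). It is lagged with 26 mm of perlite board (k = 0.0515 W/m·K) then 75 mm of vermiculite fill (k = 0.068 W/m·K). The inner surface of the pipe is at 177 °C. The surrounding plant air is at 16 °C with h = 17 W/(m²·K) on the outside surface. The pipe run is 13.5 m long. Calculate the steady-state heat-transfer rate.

Per-layer cylindrical resistances, series-summed:
R_aluminium pipe wall = ln(260/255)/(2π×214×13.5) = 1.07×10^-6 K/W
R_perlite board = ln(286/260)/(2π×0.0515×13.5) = 0.02182 K/W
R_vermiculite fill = ln(361/286)/(2π×0.068×13.5) = 0.04038 K/W
R_outer film = 1/(h_o·2πr_oL) = 1/(17×2π×0.361×13.5) = 0.001921 K/W
R_total = 0.06412 K/W
Q = ΔT/R_total = 161/0.06412

Q ≈ 2510 W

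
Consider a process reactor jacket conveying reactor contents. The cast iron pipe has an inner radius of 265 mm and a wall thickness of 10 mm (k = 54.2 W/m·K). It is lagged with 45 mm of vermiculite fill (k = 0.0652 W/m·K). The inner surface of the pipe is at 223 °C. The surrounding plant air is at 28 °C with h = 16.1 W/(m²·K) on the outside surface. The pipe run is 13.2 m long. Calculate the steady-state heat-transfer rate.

Cylindrical conduction, so R = ln(r₂/r₁)/(2πkL) per layer, in series:
R_cast iron pipe wall = ln(275/265)/(2π×54.2×13.2) = 8.24×10^-6 K/W
R_vermiculite fill = ln(320/275)/(2π×0.0652×13.2) = 0.02803 K/W
R_outer film = 1/(h_o·2πr_oL) = 1/(16.1×2π×0.32×13.2) = 0.00234 K/W
R_total = 0.03037 K/W
Q = ΔT/R_total = 195/0.03037

Q ≈ 6420 W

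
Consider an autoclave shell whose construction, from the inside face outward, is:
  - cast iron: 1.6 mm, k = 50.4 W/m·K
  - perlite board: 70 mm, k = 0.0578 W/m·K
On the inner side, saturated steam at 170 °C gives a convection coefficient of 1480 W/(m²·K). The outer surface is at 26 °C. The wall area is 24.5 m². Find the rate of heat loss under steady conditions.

Using the resistance-network approach (series):
R_inner film = 1/(h_i·A) = 1/(1480×24.5) = 2.758×10^-5 K/W
R_cast iron = L/(kA) = 0.0016/(50.4×24.5) = 1.296×10^-6 K/W
R_perlite board = L/(kA) = 0.07/(0.0578×24.5) = 0.04943 K/W
R_total = 0.04946 K/W
Q = ΔT / R_total = 144 / 0.04946

Q ≈ 2910 W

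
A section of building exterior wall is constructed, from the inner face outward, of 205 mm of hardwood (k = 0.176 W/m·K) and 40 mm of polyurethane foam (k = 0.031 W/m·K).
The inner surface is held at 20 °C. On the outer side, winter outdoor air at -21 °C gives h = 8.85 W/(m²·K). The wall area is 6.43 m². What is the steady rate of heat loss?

Q ≈ 103 W

Model the wall as resistances in series:
R_hardwood = L/(kA) = 0.205/(0.176×6.43) = 0.1811 K/W
R_polyurethane foam = L/(kA) = 0.04/(0.031×6.43) = 0.2007 K/W
R_outer film = 1/(h_o·A) = 1/(8.85×6.43) = 0.01757 K/W
R_total = 0.3994 K/W
Q = ΔT / R_total = 41 / 0.3994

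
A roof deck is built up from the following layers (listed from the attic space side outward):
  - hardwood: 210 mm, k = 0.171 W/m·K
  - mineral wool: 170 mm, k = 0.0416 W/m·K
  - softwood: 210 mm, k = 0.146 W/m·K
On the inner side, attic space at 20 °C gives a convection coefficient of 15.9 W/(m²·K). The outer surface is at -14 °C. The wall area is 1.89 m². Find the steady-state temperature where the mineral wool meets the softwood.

T ≈ -6.82 °C

Thermal resistances in series:
R_inner film = 1/(h_i·A) = 1/(15.9×1.89) = 0.03328 K/W
R_hardwood = L/(kA) = 0.21/(0.171×1.89) = 0.6498 K/W
R_mineral wool = L/(kA) = 0.17/(0.0416×1.89) = 2.162 K/W
R_softwood = L/(kA) = 0.21/(0.146×1.89) = 0.761 K/W
R_total = 3.606 K/W;  Q = ΔT/R_total = 34/3.606 = 9.428 W
T_interface = T_inner − Q·ΣR(inner→interface) = 20 − 9.43×2.845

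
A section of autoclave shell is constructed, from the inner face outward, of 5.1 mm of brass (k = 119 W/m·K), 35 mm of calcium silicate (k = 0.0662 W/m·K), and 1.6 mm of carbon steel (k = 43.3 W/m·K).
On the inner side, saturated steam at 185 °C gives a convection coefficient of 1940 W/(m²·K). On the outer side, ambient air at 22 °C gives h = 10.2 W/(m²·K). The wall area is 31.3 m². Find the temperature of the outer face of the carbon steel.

T ≈ 47.5 °C

Series thermal resistances:
R_inner film = 1/(h_i·A) = 1/(1940×31.3) = 1.647×10^-5 K/W
R_brass = L/(kA) = 0.0051/(119×31.3) = 1.369×10^-6 K/W
R_calcium silicate = L/(kA) = 0.035/(0.0662×31.3) = 0.01689 K/W
R_carbon steel = L/(kA) = 0.0016/(43.3×31.3) = 1.181×10^-6 K/W
R_outer film = 1/(h_o·A) = 1/(10.2×31.3) = 0.003132 K/W
R_total = 0.02004 K/W;  Q = ΔT/R_total = 163/0.02004 = 8133 W
T_interface = T_inner − Q·ΣR(inner→interface) = 185 − 8130×0.01691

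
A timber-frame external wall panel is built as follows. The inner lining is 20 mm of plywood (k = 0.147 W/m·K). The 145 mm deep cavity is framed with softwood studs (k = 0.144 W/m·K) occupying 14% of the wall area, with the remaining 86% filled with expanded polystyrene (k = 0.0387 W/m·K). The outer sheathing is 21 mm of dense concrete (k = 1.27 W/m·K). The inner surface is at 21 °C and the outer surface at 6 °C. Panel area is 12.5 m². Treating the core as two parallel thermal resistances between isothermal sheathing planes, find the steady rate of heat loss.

Sheathing layers in series; stud and cavity paths in parallel between them.
R_inner = 0.02/(0.147×12.5) = 0.01088 K/W
R_stud  = 0.145/(0.144×0.14×12.5) = 0.5754 K/W
R_cav   = 0.145/(0.0387×0.86×12.5) = 0.3485 K/W
1/R_core = 1/R_stud + 1/R_cav → R_core = 0.2171 K/W
R_outer = 0.021/(1.27×12.5) = 0.001323 K/W
R_total = 0.2293 K/W
Q = ΔT/R_total = 15/0.2293

Q ≈ 65.4 W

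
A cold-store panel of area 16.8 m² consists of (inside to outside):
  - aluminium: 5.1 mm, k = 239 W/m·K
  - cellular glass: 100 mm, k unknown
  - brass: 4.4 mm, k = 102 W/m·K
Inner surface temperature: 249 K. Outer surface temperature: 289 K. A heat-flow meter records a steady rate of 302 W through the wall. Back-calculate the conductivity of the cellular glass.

Model the wall as resistances in series:
R_aluminium = L/(kA) = 0.0051/(239×16.8) = 1.27×10^-6 K/W
R_brass = L/(kA) = 0.0044/(102×16.8) = 2.568×10^-6 K/W
Sum of known resistances R_other = 3.838×10^-6 K/W
Total R = ΔT/Q = 40/302 = 0.1325 K/W
R_cellular glass = R_total − R_other = 0.1324 K/W
k = L/(R·A) = 0.1/(0.1324×16.8)

k ≈ 0.0449 W/(m·K)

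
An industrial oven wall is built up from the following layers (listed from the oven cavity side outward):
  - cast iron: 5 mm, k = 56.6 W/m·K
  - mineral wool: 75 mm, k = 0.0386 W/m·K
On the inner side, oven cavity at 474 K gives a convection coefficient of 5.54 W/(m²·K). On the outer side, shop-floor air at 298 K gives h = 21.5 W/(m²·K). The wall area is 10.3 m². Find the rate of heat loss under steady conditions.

Q ≈ 835 W

Using the resistance-network approach (series):
R_inner film = 1/(h_i·A) = 1/(5.54×10.3) = 0.01752 K/W
R_cast iron = L/(kA) = 0.005/(56.6×10.3) = 8.577×10^-6 K/W
R_mineral wool = L/(kA) = 0.075/(0.0386×10.3) = 0.1886 K/W
R_outer film = 1/(h_o·A) = 1/(21.5×10.3) = 0.004516 K/W
R_total = 0.2107 K/W
Q = ΔT / R_total = 176 / 0.2107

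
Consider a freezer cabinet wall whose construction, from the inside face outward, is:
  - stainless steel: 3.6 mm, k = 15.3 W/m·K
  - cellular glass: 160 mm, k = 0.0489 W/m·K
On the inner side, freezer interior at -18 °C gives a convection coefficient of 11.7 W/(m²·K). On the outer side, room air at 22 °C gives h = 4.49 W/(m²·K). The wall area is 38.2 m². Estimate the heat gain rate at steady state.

Q ≈ 427 W

Series thermal resistances:
R_inner film = 1/(h_i·A) = 1/(11.7×38.2) = 0.002237 K/W
R_stainless steel = L/(kA) = 0.0036/(15.3×38.2) = 6.16×10^-6 K/W
R_cellular glass = L/(kA) = 0.16/(0.0489×38.2) = 0.08565 K/W
R_outer film = 1/(h_o·A) = 1/(4.49×38.2) = 0.00583 K/W
R_total = 0.09373 K/W
Q = ΔT / R_total = 40 / 0.09373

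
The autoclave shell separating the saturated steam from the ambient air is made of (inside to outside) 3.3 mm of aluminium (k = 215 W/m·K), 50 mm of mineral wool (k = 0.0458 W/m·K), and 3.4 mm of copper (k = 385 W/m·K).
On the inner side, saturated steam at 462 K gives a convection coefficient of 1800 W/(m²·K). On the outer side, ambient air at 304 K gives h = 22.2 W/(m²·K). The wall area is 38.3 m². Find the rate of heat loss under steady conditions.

Using the resistance-network approach (series):
R_inner film = 1/(h_i·A) = 1/(1800×38.3) = 1.451×10^-5 K/W
R_aluminium = L/(kA) = 0.0033/(215×38.3) = 4.008×10^-7 K/W
R_mineral wool = L/(kA) = 0.05/(0.0458×38.3) = 0.0285 K/W
R_copper = L/(kA) = 0.0034/(385×38.3) = 2.306×10^-7 K/W
R_outer film = 1/(h_o·A) = 1/(22.2×38.3) = 0.001176 K/W
R_total = 0.0297 K/W
Q = ΔT / R_total = 158 / 0.0297

Q ≈ 5320 W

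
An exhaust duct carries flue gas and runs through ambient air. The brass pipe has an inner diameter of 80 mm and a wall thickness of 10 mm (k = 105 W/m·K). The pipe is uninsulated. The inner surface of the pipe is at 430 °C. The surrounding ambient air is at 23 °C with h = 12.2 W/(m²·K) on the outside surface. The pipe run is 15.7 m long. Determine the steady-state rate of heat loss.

Treating each annulus and film as a series resistance:
R_brass pipe wall = ln(50/40)/(2π×105×15.7) = 2.154×10^-5 K/W
R_outer film = 1/(h_o·2πr_oL) = 1/(12.2×2π×0.05×15.7) = 0.01662 K/W
R_total = 0.01664 K/W
Q = ΔT/R_total = 407/0.01664

Q ≈ 24500 W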